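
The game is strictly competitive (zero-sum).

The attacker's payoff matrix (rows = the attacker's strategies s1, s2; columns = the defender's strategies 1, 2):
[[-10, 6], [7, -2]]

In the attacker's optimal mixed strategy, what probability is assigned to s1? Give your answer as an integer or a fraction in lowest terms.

9/25

Row minima are -10 and -2, so the attacker's maximin is -2; column maxima are 7 and 6, so the defender's minimax is 6. These differ, so the equilibrium is in mixed strategies.
Let the attacker play s1 with probability p. The defender is indifferent when −10p + 7(1−p) = 6p − 2(1−p), giving p = 9/25.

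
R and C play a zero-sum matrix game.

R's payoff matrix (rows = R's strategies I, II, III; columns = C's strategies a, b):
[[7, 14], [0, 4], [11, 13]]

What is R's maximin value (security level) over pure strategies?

11

The worst-case payoff for each row is I: 7, II: 0, III: 11.
The best of these is 11.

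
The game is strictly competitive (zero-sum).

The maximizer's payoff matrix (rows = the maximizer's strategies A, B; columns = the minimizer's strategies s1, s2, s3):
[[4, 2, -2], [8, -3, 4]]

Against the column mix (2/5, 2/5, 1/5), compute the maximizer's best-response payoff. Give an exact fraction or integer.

14/5

A: (4)·(2/5) + (2)·(2/5) + (-2)·(1/5) = 2.
B: (8)·(2/5) + (-3)·(2/5) + (4)·(1/5) = 14/5.
The best pure response is B with expected payoff 14/5.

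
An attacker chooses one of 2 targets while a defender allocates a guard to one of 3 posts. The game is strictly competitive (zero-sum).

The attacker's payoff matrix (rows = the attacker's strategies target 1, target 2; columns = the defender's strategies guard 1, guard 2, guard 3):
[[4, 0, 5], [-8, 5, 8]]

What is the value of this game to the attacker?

20/17

Column guard 3 is strictly dominated by guard 2 for the defender (it gives the attacker more in every row).
The remaining 2×2 game on (target 1, target 2) × (guard 1, guard 2) has no saddle point. Let the attacker play target 1 with probability p; indifference gives 4p − 8(1−p) = 5(1−p), so p = 13/17.
Similarly the defender's optimal q on guard 1 is 5/17, and the value is 4·(5/17) + (0)·(12/17) = 20/17.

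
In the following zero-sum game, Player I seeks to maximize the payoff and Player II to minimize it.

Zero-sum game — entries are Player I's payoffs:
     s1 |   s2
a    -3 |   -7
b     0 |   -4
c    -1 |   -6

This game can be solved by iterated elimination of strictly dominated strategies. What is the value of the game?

Row c is strictly dominated by row b (0>-1, -4>-6); eliminate c.
Row a is strictly dominated by row b (0>-3, -4>-7); eliminate a.
Column s1 is strictly dominated by s2 for Player II (-4<0); eliminate s1.
Only (b, s2) remains, with payoff -4.

-4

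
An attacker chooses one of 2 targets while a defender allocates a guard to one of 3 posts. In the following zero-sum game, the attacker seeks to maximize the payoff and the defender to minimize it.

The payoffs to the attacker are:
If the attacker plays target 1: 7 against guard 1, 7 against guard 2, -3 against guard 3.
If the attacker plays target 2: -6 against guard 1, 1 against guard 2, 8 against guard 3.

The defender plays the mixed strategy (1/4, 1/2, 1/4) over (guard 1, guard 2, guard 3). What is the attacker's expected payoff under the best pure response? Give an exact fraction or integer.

9/2

target 1: (7)·(1/4) + (7)·(1/2) + (-3)·(1/4) = 9/2.
target 2: (-6)·(1/4) + (1)·(1/2) + (8)·(1/4) = 1.
The best pure response is target 1 with expected payoff 9/2.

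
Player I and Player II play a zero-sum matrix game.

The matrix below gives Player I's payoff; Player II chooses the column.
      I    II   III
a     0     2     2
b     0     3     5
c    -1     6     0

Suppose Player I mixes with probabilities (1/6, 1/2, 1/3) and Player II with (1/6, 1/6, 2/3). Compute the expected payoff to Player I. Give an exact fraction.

89/36

Against (1/6, 1/6, 2/3), each row's expected payoff is a: 5/3; b: 23/6; c: 5/6.
Taking the (1/6, 1/2, 1/3)-weighted average: (1/6)·(5/3) + (1/2)·(23/6) + (1/3)·(5/6) = 89/36.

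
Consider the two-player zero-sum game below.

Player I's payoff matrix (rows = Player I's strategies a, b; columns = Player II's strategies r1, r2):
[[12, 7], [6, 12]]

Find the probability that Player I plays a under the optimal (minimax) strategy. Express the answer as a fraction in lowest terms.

6/11

Row minima are 7 and 6, so Player I's maximin is 7; column maxima are 12 and 12, so Player II's minimax is 12. These differ, so the equilibrium is in mixed strategies.
Let Player I play a with probability p. Player II is indifferent when 12p + 6(1−p) = 7p + 12(1−p), giving p = 6/11.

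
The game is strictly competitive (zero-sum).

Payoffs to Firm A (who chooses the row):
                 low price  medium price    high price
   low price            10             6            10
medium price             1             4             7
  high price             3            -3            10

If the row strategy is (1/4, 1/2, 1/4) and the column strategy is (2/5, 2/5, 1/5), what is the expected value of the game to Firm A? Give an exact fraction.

Against (2/5, 2/5, 1/5), each row's expected payoff is low price: 42/5; medium price: 17/5; high price: 2.
Taking the (1/4, 1/2, 1/4)-weighted average: (1/4)·(42/5) + (1/2)·(17/5) + (1/4)·(2) = 43/10.

43/10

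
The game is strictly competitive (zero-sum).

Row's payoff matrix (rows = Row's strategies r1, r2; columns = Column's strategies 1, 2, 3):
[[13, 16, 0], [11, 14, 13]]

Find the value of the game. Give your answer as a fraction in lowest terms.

169/15

Column 2 is strictly dominated by 1 for Column (it gives Row more in every row).
The remaining 2×2 game on (r1, r2) × (1, 3) has no saddle point. Let Row play r1 with probability p; indifference gives 13p + 11(1−p) = 13(1−p), so p = 2/15.
Similarly Column's optimal q on 1 is 13/15, and the value is 13·(13/15) + (0)·(2/15) = 169/15.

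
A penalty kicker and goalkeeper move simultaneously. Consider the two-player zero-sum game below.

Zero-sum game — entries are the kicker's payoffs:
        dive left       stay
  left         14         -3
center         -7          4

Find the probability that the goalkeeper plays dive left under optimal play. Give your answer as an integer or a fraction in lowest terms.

Row minima are -3 and -7, so the kicker's maximin is -3; column maxima are 14 and 4, so the goalkeeper's minimax is 4. These differ, so the equilibrium is in mixed strategies.
Let the goalkeeper play dive left with probability q. The kicker is indifferent when 14q − 3(1−q) = −7q + 4(1−q), giving q = 1/4.

1/4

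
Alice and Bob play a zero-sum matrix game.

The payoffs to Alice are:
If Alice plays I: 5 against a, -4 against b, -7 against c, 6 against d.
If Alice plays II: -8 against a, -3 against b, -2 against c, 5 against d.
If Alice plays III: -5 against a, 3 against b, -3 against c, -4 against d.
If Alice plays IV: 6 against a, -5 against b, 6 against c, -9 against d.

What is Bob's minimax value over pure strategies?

3

The worst case (largest entry) in each column is a: 6, b: 3, c: 6, d: 6.
The best (smallest) of these is 3.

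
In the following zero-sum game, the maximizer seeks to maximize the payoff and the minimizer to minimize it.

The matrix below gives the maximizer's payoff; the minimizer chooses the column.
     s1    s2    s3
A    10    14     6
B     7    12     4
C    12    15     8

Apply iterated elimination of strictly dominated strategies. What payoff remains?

8

Row B is strictly dominated by row A (10>7, 14>12, 6>4); eliminate B.
Column s2 is strictly dominated by s1 for the minimizer (10<14, 12<15); eliminate s2.
Column s1 is strictly dominated by s3 for the minimizer (6<10, 8<12); eliminate s1.
Row A is strictly dominated by row C (8>6); eliminate A.
Only (C, s3) remains, with payoff 8.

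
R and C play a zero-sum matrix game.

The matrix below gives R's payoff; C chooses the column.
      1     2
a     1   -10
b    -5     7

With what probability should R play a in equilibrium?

12/23

Row minima are -10 and -5, so R's maximin is -5; column maxima are 1 and 7, so C's minimax is 1. These differ, so the equilibrium is in mixed strategies.
Let R play a with probability p. C is indifferent when p − 5(1−p) = −10p + 7(1−p), giving p = 12/23.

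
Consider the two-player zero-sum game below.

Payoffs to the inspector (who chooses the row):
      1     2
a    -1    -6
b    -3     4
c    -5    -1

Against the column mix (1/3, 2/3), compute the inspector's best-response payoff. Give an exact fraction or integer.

a: (-1)·(1/3) + (-6)·(2/3) = -13/3.
b: (-3)·(1/3) + (4)·(2/3) = 5/3.
c: (-5)·(1/3) + (-1)·(2/3) = -7/3.
The best pure response is b with expected payoff 5/3.

5/3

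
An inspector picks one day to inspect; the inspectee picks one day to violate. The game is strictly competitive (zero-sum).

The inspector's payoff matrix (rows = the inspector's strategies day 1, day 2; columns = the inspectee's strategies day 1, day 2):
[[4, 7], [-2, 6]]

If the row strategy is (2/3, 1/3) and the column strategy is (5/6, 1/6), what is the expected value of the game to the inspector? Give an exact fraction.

25/9

Against (5/6, 1/6), each row's expected payoff is day 1: 9/2; day 2: -2/3.
Taking the (2/3, 1/3)-weighted average: (2/3)·(9/2) + (1/3)·(-2/3) = 25/9.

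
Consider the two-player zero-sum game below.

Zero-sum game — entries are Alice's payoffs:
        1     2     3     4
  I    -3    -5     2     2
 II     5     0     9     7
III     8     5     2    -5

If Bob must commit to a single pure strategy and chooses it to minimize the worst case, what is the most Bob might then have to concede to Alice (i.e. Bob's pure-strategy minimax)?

The worst case (largest entry) in each column is 1: 8, 2: 5, 3: 9, 4: 7.
The best (smallest) of these is 5.

5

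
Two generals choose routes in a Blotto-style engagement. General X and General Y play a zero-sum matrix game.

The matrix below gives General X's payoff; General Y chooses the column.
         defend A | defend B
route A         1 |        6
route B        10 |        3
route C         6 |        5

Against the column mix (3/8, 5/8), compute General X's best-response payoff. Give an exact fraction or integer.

route A: (1)·(3/8) + (6)·(5/8) = 33/8.
route B: (10)·(3/8) + (3)·(5/8) = 45/8.
route C: (6)·(3/8) + (5)·(5/8) = 43/8.
The best pure response is route B with expected payoff 45/8.

45/8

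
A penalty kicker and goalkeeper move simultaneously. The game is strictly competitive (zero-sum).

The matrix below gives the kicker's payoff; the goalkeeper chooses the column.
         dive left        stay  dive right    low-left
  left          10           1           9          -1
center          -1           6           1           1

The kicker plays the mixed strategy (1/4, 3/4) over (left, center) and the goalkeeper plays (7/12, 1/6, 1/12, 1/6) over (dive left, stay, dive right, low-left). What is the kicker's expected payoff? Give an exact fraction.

Against (7/12, 1/6, 1/12, 1/6), each row's expected payoff is left: 79/12; center: 2/3.
Taking the (1/4, 3/4)-weighted average: (1/4)·(79/12) + (3/4)·(2/3) = 103/48.

103/48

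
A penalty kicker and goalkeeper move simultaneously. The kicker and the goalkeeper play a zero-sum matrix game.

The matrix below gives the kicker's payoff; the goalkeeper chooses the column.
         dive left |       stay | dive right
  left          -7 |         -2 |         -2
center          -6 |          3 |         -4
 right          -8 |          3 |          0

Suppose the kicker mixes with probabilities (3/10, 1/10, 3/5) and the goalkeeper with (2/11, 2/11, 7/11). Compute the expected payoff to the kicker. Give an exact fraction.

Against (2/11, 2/11, 7/11), each row's expected payoff is left: -32/11; center: -34/11; right: -10/11.
Taking the (3/10, 1/10, 3/5)-weighted average: (3/10)·(-32/11) + (1/10)·(-34/11) + (3/5)·(-10/11) = -19/11.

-19/11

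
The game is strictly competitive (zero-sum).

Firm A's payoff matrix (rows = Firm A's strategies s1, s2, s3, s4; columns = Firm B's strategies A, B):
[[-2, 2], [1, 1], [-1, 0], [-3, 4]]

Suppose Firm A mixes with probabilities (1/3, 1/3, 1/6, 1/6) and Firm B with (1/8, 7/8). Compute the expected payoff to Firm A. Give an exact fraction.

Against (1/8, 7/8), each row's expected payoff is s1: 3/2; s2: 1; s3: -1/8; s4: 25/8.
Taking the (1/3, 1/3, 1/6, 1/6)-weighted average: (1/3)·(3/2) + (1/3)·(1) + (1/6)·(-1/8) + (1/6)·(25/8) = 4/3.

4/3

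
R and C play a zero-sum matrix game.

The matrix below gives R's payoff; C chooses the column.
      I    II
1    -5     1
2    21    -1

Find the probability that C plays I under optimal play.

1/14

Row minima are -5 and -1, so R's maximin is -1; column maxima are 21 and 1, so C's minimax is 1. These differ, so the equilibrium is in mixed strategies.
Let C play I with probability q. R is indifferent when −5q + (1−q) = 21q − (1−q), giving q = 1/14.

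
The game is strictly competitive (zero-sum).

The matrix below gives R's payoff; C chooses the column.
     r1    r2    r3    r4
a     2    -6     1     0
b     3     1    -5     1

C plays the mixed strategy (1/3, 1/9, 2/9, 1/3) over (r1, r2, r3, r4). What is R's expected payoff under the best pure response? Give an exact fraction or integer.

a: (2)·(1/3) + (-6)·(1/9) + (1)·(2/9) + (0)·(1/3) = 2/9.
b: (3)·(1/3) + (1)·(1/9) + (-5)·(2/9) + (1)·(1/3) = 1/3.
The best pure response is b with expected payoff 1/3.

1/3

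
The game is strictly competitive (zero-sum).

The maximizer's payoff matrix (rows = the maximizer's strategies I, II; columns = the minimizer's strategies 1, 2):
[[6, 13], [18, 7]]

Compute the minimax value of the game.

32/3

Row minima are 6 and 7, so the maximizer's maximin is 7; column maxima are 18 and 13, so the minimizer's minimax is 13. These differ, so the equilibrium is in mixed strategies.
Let the maximizer play I with probability p. The minimizer is indifferent when 6p + 18(1−p) = 13p + 7(1−p), giving p = 11/18.
Let the minimizer play 1 with probability q. The maximizer is indifferent when 6q + 13(1−q) = 18q + 7(1−q), giving q = 1/3.
The value is 6·(1/3) + (13)·(2/3) = 32/3.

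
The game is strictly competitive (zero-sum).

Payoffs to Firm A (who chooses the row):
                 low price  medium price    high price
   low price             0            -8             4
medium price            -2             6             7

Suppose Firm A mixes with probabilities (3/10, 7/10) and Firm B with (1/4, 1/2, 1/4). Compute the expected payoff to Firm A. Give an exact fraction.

Against (1/4, 1/2, 1/4), each row's expected payoff is low price: -3; medium price: 17/4.
Taking the (3/10, 7/10)-weighted average: (3/10)·(-3) + (7/10)·(17/4) = 83/40.

83/40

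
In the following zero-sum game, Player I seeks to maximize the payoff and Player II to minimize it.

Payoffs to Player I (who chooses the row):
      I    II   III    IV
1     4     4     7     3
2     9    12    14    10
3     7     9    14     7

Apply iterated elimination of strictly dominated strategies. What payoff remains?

Row 1 is strictly dominated by row 2 (9>4, 12>4, 14>7, 10>3); eliminate 1.
Column II is strictly dominated by I for Player II (9<12, 7<9); eliminate II.
Column III is strictly dominated by I for Player II (9<14, 7<14); eliminate III.
Row 3 is strictly dominated by row 2 (9>7, 10>7); eliminate 3.
Column IV is strictly dominated by I for Player II (9<10); eliminate IV.
Only (2, I) remains, with payoff 9.

9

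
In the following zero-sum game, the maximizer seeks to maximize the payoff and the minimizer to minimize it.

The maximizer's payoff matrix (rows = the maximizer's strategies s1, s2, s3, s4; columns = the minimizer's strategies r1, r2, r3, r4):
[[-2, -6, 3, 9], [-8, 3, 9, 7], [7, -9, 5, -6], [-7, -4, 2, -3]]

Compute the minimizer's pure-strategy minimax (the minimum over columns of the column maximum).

The worst case (largest entry) in each column is r1: 7, r2: 3, r3: 9, r4: 9.
The best (smallest) of these is 3.

3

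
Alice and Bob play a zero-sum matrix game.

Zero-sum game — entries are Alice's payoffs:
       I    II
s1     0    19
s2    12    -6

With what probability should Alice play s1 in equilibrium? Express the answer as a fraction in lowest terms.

Row minima are 0 and -6, so Alice's maximin is 0; column maxima are 12 and 19, so Bob's minimax is 12. These differ, so the equilibrium is in mixed strategies.
Let Alice play s1 with probability p. Bob is indifferent when 12(1−p) = 19p − 6(1−p), giving p = 18/37.

18/37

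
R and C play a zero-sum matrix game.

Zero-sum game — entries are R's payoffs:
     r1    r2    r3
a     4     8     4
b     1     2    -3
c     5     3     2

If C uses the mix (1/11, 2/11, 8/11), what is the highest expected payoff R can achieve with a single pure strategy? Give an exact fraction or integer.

a: (4)·(1/11) + (8)·(2/11) + (4)·(8/11) = 52/11.
b: (1)·(1/11) + (2)·(2/11) + (-3)·(8/11) = -19/11.
c: (5)·(1/11) + (3)·(2/11) + (2)·(8/11) = 27/11.
The best pure response is a with expected payoff 52/11.

52/11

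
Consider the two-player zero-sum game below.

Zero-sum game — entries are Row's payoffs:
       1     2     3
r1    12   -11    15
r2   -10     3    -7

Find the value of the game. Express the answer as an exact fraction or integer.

Column 3 is strictly dominated by 1 for Column (it gives Row more in every row).
The remaining 2×2 game on (r1, r2) × (1, 2) has no saddle point. Let Row play r1 with probability p; indifference gives 12p − 10(1−p) = −11p + 3(1−p), so p = 13/36.
Similarly Column's optimal q on 1 is 7/18, and the value is 12·(7/18) + (-11)·(11/18) = -37/18.

-37/18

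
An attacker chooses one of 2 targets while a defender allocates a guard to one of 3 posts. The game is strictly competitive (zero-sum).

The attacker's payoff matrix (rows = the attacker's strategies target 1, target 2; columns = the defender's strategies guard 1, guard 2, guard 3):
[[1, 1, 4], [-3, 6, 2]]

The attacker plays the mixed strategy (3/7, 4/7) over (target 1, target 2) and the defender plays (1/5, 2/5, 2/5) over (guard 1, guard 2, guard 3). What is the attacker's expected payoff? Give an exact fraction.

Against (1/5, 2/5, 2/5), each row's expected payoff is target 1: 11/5; target 2: 13/5.
Taking the (3/7, 4/7)-weighted average: (3/7)·(11/5) + (4/7)·(13/5) = 17/7.

17/7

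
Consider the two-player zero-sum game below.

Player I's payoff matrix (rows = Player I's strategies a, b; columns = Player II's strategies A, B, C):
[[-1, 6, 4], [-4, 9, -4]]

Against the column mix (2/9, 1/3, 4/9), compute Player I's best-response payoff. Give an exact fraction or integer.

32/9

a: (-1)·(2/9) + (6)·(1/3) + (4)·(4/9) = 32/9.
b: (-4)·(2/9) + (9)·(1/3) + (-4)·(4/9) = 1/3.
The best pure response is a with expected payoff 32/9.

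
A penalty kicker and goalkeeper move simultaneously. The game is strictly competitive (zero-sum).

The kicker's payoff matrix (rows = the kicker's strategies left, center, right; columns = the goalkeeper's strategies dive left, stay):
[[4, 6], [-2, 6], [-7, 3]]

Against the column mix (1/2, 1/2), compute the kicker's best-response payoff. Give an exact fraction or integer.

5

left: (4)·(1/2) + (6)·(1/2) = 5.
center: (-2)·(1/2) + (6)·(1/2) = 2.
right: (-7)·(1/2) + (3)·(1/2) = -2.
The best pure response is left with expected payoff 5.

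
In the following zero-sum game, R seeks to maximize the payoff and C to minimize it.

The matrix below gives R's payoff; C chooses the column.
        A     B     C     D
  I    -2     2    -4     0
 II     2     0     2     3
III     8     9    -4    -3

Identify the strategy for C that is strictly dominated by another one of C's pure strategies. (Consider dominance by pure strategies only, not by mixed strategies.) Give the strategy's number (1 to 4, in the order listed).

C prefers columns that give R less. Compare D with C: -4 < 0, 2 < 3, -4 < -3.
So C strictly dominates D for C; D is strictly dominated.

4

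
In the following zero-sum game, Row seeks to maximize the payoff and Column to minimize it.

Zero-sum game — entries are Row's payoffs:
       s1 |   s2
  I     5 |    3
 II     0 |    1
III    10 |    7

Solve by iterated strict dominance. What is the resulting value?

Row II is strictly dominated by row I (5>0, 3>1); eliminate II.
Column s1 is strictly dominated by s2 for Column (3<5, 7<10); eliminate s1.
Row I is strictly dominated by row III (7>3); eliminate I.
Only (III, s2) remains, with payoff 7.

7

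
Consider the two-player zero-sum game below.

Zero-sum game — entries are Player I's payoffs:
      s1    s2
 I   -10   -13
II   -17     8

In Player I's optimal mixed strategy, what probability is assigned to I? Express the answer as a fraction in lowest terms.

25/28

Row minima are -13 and -17, so Player I's maximin is -13; column maxima are -10 and 8, so Player II's minimax is -10. These differ, so the equilibrium is in mixed strategies.
Let Player I play I with probability p. Player II is indifferent when −10p − 17(1−p) = −13p + 8(1−p), giving p = 25/28.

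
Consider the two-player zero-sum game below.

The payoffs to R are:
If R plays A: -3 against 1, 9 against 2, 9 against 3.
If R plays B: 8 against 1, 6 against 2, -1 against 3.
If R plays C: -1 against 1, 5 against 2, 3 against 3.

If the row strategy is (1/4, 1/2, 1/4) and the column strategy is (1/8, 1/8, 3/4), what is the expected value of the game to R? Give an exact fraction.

Against (1/8, 1/8, 3/4), each row's expected payoff is A: 15/2; B: 1; C: 11/4.
Taking the (1/4, 1/2, 1/4)-weighted average: (1/4)·(15/2) + (1/2)·(1) + (1/4)·(11/4) = 49/16.

49/16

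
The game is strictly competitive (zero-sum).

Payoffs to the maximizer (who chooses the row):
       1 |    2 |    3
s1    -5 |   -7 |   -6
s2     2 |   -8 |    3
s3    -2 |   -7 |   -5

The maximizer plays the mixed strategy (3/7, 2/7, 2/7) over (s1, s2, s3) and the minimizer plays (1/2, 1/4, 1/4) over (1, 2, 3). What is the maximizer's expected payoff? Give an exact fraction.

-103/28

Against (1/2, 1/4, 1/4), each row's expected payoff is s1: -23/4; s2: -1/4; s3: -4.
Taking the (3/7, 2/7, 2/7)-weighted average: (3/7)·(-23/4) + (2/7)·(-1/4) + (2/7)·(-4) = -103/28.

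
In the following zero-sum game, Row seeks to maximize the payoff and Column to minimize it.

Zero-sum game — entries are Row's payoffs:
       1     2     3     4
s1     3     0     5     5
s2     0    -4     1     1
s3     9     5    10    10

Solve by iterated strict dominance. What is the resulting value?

5

Row s1 is strictly dominated by row s3 (9>3, 5>0, 10>5, 10>5); eliminate s1.
Column 1 is strictly dominated by 2 for Column (-4<0, 5<9); eliminate 1.
Column 4 is strictly dominated by 2 for Column (-4<1, 5<10); eliminate 4.
Row s2 is strictly dominated by row s3 (5>-4, 10>1); eliminate s2.
Column 3 is strictly dominated by 2 for Column (5<10); eliminate 3.
Only (s3, 2) remains, with payoff 5.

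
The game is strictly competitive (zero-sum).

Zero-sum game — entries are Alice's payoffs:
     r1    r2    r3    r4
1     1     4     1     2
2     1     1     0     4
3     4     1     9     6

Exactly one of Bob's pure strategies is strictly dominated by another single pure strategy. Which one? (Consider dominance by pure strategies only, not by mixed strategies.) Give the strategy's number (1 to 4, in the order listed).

Bob prefers columns that give Alice less. Compare r4 with r1: 1 < 2, 1 < 4, 4 < 6.
So r1 strictly dominates r4 for Bob; r4 is strictly dominated.

4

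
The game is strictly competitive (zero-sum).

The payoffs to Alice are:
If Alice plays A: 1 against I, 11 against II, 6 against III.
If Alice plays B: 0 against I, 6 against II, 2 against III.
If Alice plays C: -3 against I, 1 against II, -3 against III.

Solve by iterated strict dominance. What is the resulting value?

1

Row B is strictly dominated by row A (1>0, 11>6, 6>2); eliminate B.
Column II is strictly dominated by I for Bob (1<11, -3<1); eliminate II.
Row C is strictly dominated by row A (1>-3, 6>-3); eliminate C.
Column III is strictly dominated by I for Bob (1<6); eliminate III.
Only (A, I) remains, with payoff 1.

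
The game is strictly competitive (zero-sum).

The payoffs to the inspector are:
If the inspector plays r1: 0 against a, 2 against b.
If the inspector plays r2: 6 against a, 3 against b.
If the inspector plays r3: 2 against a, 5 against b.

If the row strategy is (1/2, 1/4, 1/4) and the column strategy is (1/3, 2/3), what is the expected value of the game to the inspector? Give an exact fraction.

8/3

Against (1/3, 2/3), each row's expected payoff is r1: 4/3; r2: 4; r3: 4.
Taking the (1/2, 1/4, 1/4)-weighted average: (1/2)·(4/3) + (1/4)·(4) + (1/4)·(4) = 8/3.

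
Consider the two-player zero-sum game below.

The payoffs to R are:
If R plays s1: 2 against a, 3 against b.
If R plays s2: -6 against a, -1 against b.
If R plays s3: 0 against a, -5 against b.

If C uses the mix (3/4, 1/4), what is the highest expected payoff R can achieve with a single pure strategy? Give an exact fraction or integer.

9/4

s1: (2)·(3/4) + (3)·(1/4) = 9/4.
s2: (-6)·(3/4) + (-1)·(1/4) = -19/4.
s3: (0)·(3/4) + (-5)·(1/4) = -5/4.
The best pure response is s1 with expected payoff 9/4.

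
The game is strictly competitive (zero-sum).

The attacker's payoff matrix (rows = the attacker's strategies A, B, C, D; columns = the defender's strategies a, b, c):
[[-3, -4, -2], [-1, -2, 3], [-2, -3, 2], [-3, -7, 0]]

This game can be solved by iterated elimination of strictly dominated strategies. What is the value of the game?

Row A is strictly dominated by row B (-1>-3, -2>-4, 3>-2); eliminate A.
Row D is strictly dominated by row B (-1>-3, -2>-7, 3>0); eliminate D.
Column c is strictly dominated by a for the defender (-1<3, -2<2); eliminate c.
Column a is strictly dominated by b for the defender (-2<-1, -3<-2); eliminate a.
Row C is strictly dominated by row B (-2>-3); eliminate C.
Only (B, b) remains, with payoff -2.

-2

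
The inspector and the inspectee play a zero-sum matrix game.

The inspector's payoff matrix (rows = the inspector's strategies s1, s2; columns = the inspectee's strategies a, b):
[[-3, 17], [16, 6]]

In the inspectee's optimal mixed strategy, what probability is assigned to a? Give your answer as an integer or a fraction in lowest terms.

11/30

Row minima are -3 and 6, so the inspector's maximin is 6; column maxima are 16 and 17, so the inspectee's minimax is 16. These differ, so the equilibrium is in mixed strategies.
Let the inspectee play a with probability q. The inspector is indifferent when −3q + 17(1−q) = 16q + 6(1−q), giving q = 11/30.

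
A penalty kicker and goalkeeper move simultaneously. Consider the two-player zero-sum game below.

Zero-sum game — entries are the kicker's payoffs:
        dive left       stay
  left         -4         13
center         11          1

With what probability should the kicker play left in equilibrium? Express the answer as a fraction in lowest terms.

10/27

Row minima are -4 and 1, so the kicker's maximin is 1; column maxima are 11 and 13, so the goalkeeper's minimax is 11. These differ, so the equilibrium is in mixed strategies.
Let the kicker play left with probability p. The goalkeeper is indifferent when −4p + 11(1−p) = 13p + (1−p), giving p = 10/27.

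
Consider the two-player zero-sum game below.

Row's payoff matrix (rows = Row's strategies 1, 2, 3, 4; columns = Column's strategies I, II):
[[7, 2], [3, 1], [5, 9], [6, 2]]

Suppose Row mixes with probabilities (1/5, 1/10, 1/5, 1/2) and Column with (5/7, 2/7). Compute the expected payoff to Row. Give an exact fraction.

351/70

Against (5/7, 2/7), each row's expected payoff is 1: 39/7; 2: 17/7; 3: 43/7; 4: 34/7.
Taking the (1/5, 1/10, 1/5, 1/2)-weighted average: (1/5)·(39/7) + (1/10)·(17/7) + (1/5)·(43/7) + (1/2)·(34/7) = 351/70.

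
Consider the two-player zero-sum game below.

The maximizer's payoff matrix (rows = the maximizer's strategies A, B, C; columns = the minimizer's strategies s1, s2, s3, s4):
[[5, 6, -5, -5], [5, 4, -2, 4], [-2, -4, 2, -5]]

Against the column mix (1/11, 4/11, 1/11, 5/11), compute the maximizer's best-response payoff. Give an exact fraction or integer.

A: (5)·(1/11) + (6)·(4/11) + (-5)·(1/11) + (-5)·(5/11) = -1/11.
B: (5)·(1/11) + (4)·(4/11) + (-2)·(1/11) + (4)·(5/11) = 39/11.
C: (-2)·(1/11) + (-4)·(4/11) + (2)·(1/11) + (-5)·(5/11) = -41/11.
The best pure response is B with expected payoff 39/11.

39/11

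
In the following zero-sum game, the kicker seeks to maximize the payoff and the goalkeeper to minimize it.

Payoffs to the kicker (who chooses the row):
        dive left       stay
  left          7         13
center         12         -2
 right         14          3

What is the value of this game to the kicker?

Row center is strictly dominated by row right, so the kicker never plays it.
The remaining 2×2 game on (left, right) × (dive left, stay) has no saddle point. Let the kicker play left with probability p; indifference gives 7p + 14(1−p) = 13p + 3(1−p), so p = 11/17.
Similarly the goalkeeper's optimal q on dive left is 10/17, and the value is 7·(10/17) + (13)·(7/17) = 161/17.

161/17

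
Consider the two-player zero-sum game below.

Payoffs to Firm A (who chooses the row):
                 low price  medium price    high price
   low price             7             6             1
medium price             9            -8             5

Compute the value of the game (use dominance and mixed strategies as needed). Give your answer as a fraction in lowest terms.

Column low price is strictly dominated by high price for Firm B (it gives Firm A more in every row).
The remaining 2×2 game on (low price, medium price) × (medium price, high price) has no saddle point. Let Firm A play low price with probability p; indifference gives 6p − 8(1−p) = p + 5(1−p), so p = 13/18.
Similarly Firm B's optimal q on medium price is 2/9, and the value is 6·(2/9) + (1)·(7/9) = 19/9.

19/9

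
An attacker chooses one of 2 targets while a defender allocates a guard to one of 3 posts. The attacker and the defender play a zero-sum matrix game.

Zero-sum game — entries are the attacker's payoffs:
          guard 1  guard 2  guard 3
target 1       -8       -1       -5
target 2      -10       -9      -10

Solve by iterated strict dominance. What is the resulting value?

Row target 2 is strictly dominated by row target 1 (-8>-10, -1>-9, -5>-10); eliminate target 2.
Column guard 3 is strictly dominated by guard 1 for the defender (-8<-5); eliminate guard 3.
Column guard 2 is strictly dominated by guard 1 for the defender (-8<-1); eliminate guard 2.
Only (target 1, guard 1) remains, with payoff -8.

-8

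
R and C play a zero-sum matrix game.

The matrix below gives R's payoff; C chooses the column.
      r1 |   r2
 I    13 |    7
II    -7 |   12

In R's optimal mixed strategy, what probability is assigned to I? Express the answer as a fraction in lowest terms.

19/25

Row minima are 7 and -7, so R's maximin is 7; column maxima are 13 and 12, so C's minimax is 12. These differ, so the equilibrium is in mixed strategies.
Let R play I with probability p. C is indifferent when 13p − 7(1−p) = 7p + 12(1−p), giving p = 19/25.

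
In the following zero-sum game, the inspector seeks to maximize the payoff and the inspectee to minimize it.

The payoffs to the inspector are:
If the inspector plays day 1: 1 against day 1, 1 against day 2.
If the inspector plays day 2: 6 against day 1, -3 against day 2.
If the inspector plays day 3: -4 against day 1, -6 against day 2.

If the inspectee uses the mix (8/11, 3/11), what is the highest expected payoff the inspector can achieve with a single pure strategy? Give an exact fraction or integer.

day 1: (1)·(8/11) + (1)·(3/11) = 1.
day 2: (6)·(8/11) + (-3)·(3/11) = 39/11.
day 3: (-4)·(8/11) + (-6)·(3/11) = -50/11.
The best pure response is day 2 with expected payoff 39/11.

39/11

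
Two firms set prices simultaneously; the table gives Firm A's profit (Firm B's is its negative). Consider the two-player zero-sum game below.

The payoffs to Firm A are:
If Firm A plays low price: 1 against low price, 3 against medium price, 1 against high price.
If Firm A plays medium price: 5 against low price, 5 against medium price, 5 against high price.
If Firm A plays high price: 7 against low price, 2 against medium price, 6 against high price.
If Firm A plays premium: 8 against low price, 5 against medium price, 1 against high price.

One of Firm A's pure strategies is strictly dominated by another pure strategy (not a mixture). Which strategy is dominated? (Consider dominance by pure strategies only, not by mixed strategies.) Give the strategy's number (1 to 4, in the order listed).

1

Compare low price with medium price: 5 > 1, 5 > 3, 5 > 1.
So medium price strictly dominates low price for Firm A; low price is strictly dominated.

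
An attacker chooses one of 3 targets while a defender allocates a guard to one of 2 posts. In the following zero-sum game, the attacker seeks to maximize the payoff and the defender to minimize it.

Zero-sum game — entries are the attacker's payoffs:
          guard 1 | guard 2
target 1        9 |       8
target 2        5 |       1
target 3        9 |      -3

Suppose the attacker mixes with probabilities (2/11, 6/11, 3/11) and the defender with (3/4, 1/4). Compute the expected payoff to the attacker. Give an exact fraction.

119/22

Against (3/4, 1/4), each row's expected payoff is target 1: 35/4; target 2: 4; target 3: 6.
Taking the (2/11, 6/11, 3/11)-weighted average: (2/11)·(35/4) + (6/11)·(4) + (3/11)·(6) = 119/22.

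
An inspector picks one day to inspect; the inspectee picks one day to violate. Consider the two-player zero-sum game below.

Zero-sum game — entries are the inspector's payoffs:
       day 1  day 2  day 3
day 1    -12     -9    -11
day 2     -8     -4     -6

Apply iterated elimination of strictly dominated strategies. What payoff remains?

Column day 3 is strictly dominated by day 1 for the inspectee (-12<-11, -8<-6); eliminate day 3.
Row day 1 is strictly dominated by row day 2 (-8>-12, -4>-9); eliminate day 1.
Column day 2 is strictly dominated by day 1 for the inspectee (-8<-4); eliminate day 2.
Only (day 2, day 1) remains, with payoff -8.

-8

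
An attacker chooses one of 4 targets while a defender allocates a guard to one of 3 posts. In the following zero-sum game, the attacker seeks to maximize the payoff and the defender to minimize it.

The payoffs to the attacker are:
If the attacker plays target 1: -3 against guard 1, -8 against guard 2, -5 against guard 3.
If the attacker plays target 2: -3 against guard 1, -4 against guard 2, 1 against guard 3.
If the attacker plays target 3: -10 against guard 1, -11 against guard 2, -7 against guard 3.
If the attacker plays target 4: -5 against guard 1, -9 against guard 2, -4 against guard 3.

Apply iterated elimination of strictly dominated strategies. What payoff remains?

Column guard 1 is strictly dominated by guard 2 for the defender (-8<-3, -4<-3, -11<-10, -9<-5); eliminate guard 1.
Row target 3 is strictly dominated by row target 1 (-8>-11, -5>-7); eliminate target 3.
Column guard 3 is strictly dominated by guard 2 for the defender (-8<-5, -4<1, -9<-4); eliminate guard 3.
Row target 1 is strictly dominated by row target 2 (-4>-8); eliminate target 1.
Row target 4 is strictly dominated by row target 2 (-4>-9); eliminate target 4.
Only (target 2, guard 2) remains, with payoff -4.

-4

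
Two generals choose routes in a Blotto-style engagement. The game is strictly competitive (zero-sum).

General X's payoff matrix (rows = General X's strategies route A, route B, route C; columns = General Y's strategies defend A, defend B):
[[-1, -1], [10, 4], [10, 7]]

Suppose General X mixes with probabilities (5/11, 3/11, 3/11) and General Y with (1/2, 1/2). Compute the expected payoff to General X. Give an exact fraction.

83/22

Against (1/2, 1/2), each row's expected payoff is route A: -1; route B: 7; route C: 17/2.
Taking the (5/11, 3/11, 3/11)-weighted average: (5/11)·(-1) + (3/11)·(7) + (3/11)·(17/2) = 83/22.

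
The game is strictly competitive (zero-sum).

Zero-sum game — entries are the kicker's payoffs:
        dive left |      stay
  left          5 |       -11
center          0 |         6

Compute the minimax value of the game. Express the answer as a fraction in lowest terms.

15/11

Row minima are -11 and 0, so the kicker's maximin is 0; column maxima are 5 and 6, so the goalkeeper's minimax is 5. These differ, so the equilibrium is in mixed strategies.
Let the kicker play left with probability p. The goalkeeper is indifferent when 5p = −11p + 6(1−p), giving p = 3/11.
Let the goalkeeper play dive left with probability q. The kicker is indifferent when 5q − 11(1−q) = 6(1−q), giving q = 17/22.
The value is 5·(17/22) + (-11)·(5/22) = 15/11.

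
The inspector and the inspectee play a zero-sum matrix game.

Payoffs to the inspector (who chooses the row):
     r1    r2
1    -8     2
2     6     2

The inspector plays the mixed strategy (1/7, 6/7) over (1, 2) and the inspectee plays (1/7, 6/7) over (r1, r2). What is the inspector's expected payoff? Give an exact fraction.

Against (1/7, 6/7), each row's expected payoff is 1: 4/7; 2: 18/7.
Taking the (1/7, 6/7)-weighted average: (1/7)·(4/7) + (6/7)·(18/7) = 16/7.

16/7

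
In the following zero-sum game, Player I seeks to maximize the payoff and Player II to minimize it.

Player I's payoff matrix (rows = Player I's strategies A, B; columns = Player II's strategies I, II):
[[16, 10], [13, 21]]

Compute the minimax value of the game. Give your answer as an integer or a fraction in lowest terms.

Row minima are 10 and 13, so Player I's maximin is 13; column maxima are 16 and 21, so Player II's minimax is 16. These differ, so the equilibrium is in mixed strategies.
Let Player I play A with probability p. Player II is indifferent when 16p + 13(1−p) = 10p + 21(1−p), giving p = 4/7.
Let Player II play I with probability q. Player I is indifferent when 16q + 10(1−q) = 13q + 21(1−q), giving q = 11/14.
The value is 16·(11/14) + (10)·(3/14) = 103/7.

103/7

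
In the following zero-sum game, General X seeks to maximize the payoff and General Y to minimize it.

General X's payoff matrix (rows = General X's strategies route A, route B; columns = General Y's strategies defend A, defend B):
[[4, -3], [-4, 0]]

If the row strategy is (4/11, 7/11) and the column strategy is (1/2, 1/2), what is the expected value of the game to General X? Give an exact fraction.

-12/11

Against (1/2, 1/2), each row's expected payoff is route A: 1/2; route B: -2.
Taking the (4/11, 7/11)-weighted average: (4/11)·(1/2) + (7/11)·(-2) = -12/11.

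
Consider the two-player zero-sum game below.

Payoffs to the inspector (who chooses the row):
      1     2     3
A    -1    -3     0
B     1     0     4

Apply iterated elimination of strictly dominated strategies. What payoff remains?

0

Row A is strictly dominated by row B (1>-1, 0>-3, 4>0); eliminate A.
Column 1 is strictly dominated by 2 for the inspectee (0<1); eliminate 1.
Column 3 is strictly dominated by 2 for the inspectee (0<4); eliminate 3.
Only (B, 2) remains, with payoff 0.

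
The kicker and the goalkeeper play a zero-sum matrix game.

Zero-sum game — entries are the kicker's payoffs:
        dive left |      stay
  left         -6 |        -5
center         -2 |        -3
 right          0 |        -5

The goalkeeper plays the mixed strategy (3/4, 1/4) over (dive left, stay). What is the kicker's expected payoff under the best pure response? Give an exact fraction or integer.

left: (-6)·(3/4) + (-5)·(1/4) = -23/4.
center: (-2)·(3/4) + (-3)·(1/4) = -9/4.
right: (0)·(3/4) + (-5)·(1/4) = -5/4.
The best pure response is right with expected payoff -5/4.

-5/4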